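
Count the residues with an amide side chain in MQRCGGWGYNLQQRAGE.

Only N (asparagine) and Q (glutamine) carry a side-chain carboxamide.
Matching residues: Q2, N10, Q12, Q13.

4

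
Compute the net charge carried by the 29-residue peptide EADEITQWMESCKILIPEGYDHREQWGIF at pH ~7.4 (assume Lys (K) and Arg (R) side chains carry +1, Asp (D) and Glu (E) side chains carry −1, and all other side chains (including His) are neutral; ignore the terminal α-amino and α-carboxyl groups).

Positive (K, R): K13, R23 → +2.
Negative (D, E): E1, D3, E4, E10, E18, D21, E24 → −7.
Net charge = (+2) + (−7) = −5.

-5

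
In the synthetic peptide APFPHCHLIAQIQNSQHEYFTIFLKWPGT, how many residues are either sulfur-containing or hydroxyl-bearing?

Sulfur-containing: C, M. Hydroxyl-bearing: S, T, Y.
Sulfur-containing residues here: C6 (1).
Hydroxyl-bearing residues here: S15, Y19, T21, T29 (4).
The two groups share no amino acid, so total = 1 + 4 = 5.

5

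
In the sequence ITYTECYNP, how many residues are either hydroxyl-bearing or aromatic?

4

Hydroxyl-bearing: S, T, Y. Aromatic: F, W, Y.
Hydroxyl-bearing residues here: T2, Y3, T4, Y7 (4).
Aromatic residues here: Y3, Y7 (2).
Y is in both groups, so the 2 Y residues must not be double-counted.
Total = 4 + 2 − 2 = 4.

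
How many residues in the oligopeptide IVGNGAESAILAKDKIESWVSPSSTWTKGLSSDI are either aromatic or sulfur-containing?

Aromatic: F, W, Y. Sulfur-containing: C, M.
Aromatic residues here: W19, W26 (2).
Sulfur-containing residues here: none (0).
The two groups share no amino acid, so total = 2 + 0 = 2.

2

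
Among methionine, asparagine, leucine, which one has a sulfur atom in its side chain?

methionine

Cysteine (C, thiol) and methionine (M, thioether) are the two sulfur-containing amino acids.
Of the listed options, only methionine belongs to this group.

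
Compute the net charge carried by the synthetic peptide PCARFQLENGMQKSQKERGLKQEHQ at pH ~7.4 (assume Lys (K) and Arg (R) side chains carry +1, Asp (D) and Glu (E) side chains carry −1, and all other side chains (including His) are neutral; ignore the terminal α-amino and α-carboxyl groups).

+2

Positive (K, R): R4, K13, K16, R18, K21 → +5.
Negative (D, E): E8, E17, E23 → −3.
Net charge = (+5) + (−3) = +2.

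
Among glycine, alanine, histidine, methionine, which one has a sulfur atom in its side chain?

Only Cys (C) and Met (M) have a sulfur atom in the side chain.
Of the listed options, only methionine belongs to this group.

methionine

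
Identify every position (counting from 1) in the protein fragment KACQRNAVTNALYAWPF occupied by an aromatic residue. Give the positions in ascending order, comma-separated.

Phenylalanine (F), tryptophan (W), and tyrosine (Y) have aromatic ring side chains.
Matching residues: Y13, W15, F17.

13, 15, 17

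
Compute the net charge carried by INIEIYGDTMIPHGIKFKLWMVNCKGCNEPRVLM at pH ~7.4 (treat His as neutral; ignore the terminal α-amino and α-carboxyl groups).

+1

The side chains ionized at physiological pH are Lys/Arg (+1) and Asp/Glu (−1); with His treated as neutral, nothing else contributes.
Positive (K, R): K16, K18, K25, R31 → +4.
Negative (D, E): E4, D8, E29 → −3.
Net charge = (+4) + (−3) = +1.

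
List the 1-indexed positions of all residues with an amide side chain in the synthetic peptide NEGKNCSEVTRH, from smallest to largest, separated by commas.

The amide-side-chain residues are Asn (N) and Gln (Q).
Matching residues: N1, N5.

1, 5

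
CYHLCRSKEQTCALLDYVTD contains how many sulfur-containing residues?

3

Only Cys (C) and Met (M) have a sulfur atom in the side chain.
Matching residues: C1, C5, C12.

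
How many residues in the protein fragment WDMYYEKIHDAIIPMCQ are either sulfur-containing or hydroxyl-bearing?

Sulfur-containing: C, M. Hydroxyl-bearing: S, T, Y.
Sulfur-containing residues here: M3, M15, C16 (3).
Hydroxyl-bearing residues here: Y4, Y5 (2).
The two groups share no amino acid, so total = 3 + 2 = 5.

5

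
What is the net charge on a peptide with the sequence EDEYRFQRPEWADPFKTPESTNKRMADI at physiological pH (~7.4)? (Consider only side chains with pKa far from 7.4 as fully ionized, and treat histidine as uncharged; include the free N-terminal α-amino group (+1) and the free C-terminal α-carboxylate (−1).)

Near pH 7.4, K and R contribute +1 each, D and E contribute −1 each, and every other side chain (His included, as stated) is uncharged.
Positive (K, R): R5, R8, K16, K23, R24 → +5.
Negative (D, E): E1, D2, E3, E10, D13, E19, D27 → −7.
The N-terminus (+1) and C-terminus (−1) cancel.
Net charge = (+5) + (−7) = −2.

-2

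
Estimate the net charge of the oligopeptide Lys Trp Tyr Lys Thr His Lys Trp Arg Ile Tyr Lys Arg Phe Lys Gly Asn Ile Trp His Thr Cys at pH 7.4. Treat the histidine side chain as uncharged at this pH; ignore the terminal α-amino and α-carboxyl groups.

+7

At pH ~7.4 the Lys and Arg side chains are protonated (+1), the Asp and Glu side chains are deprotonated (−1), and with His taken as neutral all other side chains carry no charge.
Positive (K, R): Lys1, Lys4, Lys7, Arg9, Lys12, Arg13, Lys15 → +7.
Negative (D, E): none → −0.
Net charge = (+7) + (−0) = +7.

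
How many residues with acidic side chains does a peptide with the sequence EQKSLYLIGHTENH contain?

2

The acidic residues are Asp (D) and Glu (E), whose side chains end in a carboxylate group.
Matching residues: E1, E12.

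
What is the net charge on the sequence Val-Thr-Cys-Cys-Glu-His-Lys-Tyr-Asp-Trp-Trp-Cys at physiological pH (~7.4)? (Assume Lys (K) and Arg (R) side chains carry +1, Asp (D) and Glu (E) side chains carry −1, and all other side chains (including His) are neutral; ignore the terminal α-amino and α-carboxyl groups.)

Positive (K, R): Lys7 → +1.
Negative (D, E): Glu5, Asp9 → −2.
Net charge = (+1) + (−2) = −1.

-1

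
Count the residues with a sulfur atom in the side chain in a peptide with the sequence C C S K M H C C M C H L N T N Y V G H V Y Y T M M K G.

9

Cysteine (C, thiol) and methionine (M, thioether) are the two sulfur-containing amino acids.
Matching residues: C1, C2, M5, C7, C8, M9, C10, M24, M25.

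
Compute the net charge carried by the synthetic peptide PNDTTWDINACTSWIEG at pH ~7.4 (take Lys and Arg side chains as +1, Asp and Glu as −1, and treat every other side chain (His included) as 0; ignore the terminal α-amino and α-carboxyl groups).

-3

Positive (K, R): none → +0.
Negative (D, E): D3, D7, E16 → −3.
Net charge = (+0) + (−3) = −3.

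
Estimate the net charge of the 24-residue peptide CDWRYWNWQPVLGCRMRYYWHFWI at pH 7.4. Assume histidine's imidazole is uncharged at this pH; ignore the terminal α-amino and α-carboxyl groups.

+2

At pH ~7.4 the Lys and Arg side chains are protonated (+1), the Asp and Glu side chains are deprotonated (−1), and with His taken as neutral all other side chains carry no charge.
Positive (K, R): R4, R15, R17 → +3.
Negative (D, E): D2 → −1.
Net charge = (+3) + (−1) = +2.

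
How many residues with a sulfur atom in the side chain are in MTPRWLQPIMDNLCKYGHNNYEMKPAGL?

Only Cys (C) and Met (M) have a sulfur atom in the side chain.
Matching residues: M1, M10, C14, M23.

4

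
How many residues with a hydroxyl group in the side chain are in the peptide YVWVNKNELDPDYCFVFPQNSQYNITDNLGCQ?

The –OH-bearing residues are Ser, Thr (aliphatic alcohols), and Tyr (phenol).
Matching residues: Y1, Y13, S21, Y23, T26.

5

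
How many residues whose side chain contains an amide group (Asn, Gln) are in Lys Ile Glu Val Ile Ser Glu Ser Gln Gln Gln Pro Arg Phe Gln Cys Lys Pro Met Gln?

Matching residues: Gln9, Gln10, Gln11, Gln15, Gln20.

5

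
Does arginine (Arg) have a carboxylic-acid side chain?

No

Only D (aspartate) and E (glutamate) carry a side-chain carboxylic acid.
Arginine is not in this group.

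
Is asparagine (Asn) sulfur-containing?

No

Cysteine (C, thiol) and methionine (M, thioether) are the two sulfur-containing amino acids.
Asparagine is not in this group.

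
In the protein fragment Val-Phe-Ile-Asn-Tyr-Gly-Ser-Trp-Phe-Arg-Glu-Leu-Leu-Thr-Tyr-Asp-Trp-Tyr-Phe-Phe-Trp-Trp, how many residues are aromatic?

11

F, W, and Y each carry an aromatic ring on the side chain.
Matching residues: Phe2, Tyr5, Trp8, Phe9, Tyr15, Trp17, Tyr18, Phe19, Phe20, Trp21, Trp22.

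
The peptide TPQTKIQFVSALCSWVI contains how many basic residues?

The basic amino acids are Lys (K), Arg (R), and His (H).
Matching residues: K5.

1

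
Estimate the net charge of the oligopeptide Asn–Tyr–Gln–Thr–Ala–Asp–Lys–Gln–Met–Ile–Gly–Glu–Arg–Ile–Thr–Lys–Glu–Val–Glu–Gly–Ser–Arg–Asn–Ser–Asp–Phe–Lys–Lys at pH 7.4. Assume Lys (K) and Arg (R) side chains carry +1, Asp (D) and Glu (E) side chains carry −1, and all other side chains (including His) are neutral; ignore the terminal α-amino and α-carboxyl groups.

Positive (K, R): Lys7, Arg13, Lys16, Arg22, Lys27, Lys28 → +6.
Negative (D, E): Asp6, Glu12, Glu17, Glu19, Asp25 → −5.
Net charge = (+6) + (−5) = +1.

+1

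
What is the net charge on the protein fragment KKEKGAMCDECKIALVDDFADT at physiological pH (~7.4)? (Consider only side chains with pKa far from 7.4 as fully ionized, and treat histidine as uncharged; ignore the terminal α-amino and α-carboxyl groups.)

-2

The side chains ionized at physiological pH are Lys/Arg (+1) and Asp/Glu (−1); with His treated as neutral, nothing else contributes.
Positive (K, R): K1, K2, K4, K12 → +4.
Negative (D, E): E3, D9, E10, D17, D18, D21 → −6.
Net charge = (+4) + (−6) = −2.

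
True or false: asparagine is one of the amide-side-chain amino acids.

True

Only N (asparagine) and Q (glutamine) carry a side-chain carboxamide.
Asparagine is in this group.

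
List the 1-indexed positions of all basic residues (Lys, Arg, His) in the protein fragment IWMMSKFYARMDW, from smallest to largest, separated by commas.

Matching residues: K6, R10.

6, 10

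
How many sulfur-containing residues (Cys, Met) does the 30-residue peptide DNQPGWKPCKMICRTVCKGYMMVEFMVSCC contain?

9

Matching residues: C9, M11, C13, C17, M21, M22, M26, C29, C30.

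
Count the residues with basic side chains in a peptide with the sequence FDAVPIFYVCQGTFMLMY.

0

The basic amino acids are Lys (K), Arg (R), and His (H).
None of the 18 residues belong to this group.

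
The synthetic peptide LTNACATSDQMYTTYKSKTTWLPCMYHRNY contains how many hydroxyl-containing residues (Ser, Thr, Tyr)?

Matching residues: T2, T7, S8, Y12, T13, T14, Y15, S17, T19, T20, Y26, Y30.

12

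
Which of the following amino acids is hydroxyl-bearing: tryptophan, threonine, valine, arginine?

S, T, and Y are the three residues with a side-chain hydroxyl.
Of the listed options, only threonine belongs to this group.

threonine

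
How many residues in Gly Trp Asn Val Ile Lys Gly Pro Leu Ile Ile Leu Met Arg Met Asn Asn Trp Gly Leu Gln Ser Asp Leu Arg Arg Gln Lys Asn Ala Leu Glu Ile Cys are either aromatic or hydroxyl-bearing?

3

Aromatic: F, W, Y. Hydroxyl-bearing: S, T, Y.
Aromatic residues here: Trp2, Trp18 (2).
Hydroxyl-bearing residues here: Ser22 (1).
(Y belongs to both groups, but none appear in this sequence.) Total = 2 + 1 = 3.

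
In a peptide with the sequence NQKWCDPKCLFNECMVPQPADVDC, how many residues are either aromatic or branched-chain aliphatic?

Aromatic: F, W, Y. Branched-chain aliphatic: I, L, V.
Aromatic residues here: W4, F11 (2).
Branched-chain aliphatic residues here: L10, V16, V22 (3).
The two groups share no amino acid, so total = 2 + 3 = 5.

5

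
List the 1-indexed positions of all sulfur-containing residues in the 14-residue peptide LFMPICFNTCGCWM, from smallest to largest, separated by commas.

The sulfur-bearing residues are cysteine (–SH) and methionine (–S–CH₃).
Matching residues: M3, C6, C10, C12, M14.

3, 6, 10, 12, 14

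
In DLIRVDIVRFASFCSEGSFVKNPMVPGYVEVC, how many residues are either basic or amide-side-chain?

4

Basic: H, K, R. Amide-side-chain: N, Q.
Basic residues here: R4, R9, K21 (3).
Amide-side-chain residues here: N22 (1).
The two groups share no amino acid, so total = 3 + 1 = 4.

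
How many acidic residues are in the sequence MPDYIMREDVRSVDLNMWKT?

Only D (aspartate) and E (glutamate) carry a side-chain carboxylic acid.
Matching residues: D3, E8, D9, D14.

4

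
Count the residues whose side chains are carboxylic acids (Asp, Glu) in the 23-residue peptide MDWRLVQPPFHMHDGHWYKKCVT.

Matching residues: D2, D14.

2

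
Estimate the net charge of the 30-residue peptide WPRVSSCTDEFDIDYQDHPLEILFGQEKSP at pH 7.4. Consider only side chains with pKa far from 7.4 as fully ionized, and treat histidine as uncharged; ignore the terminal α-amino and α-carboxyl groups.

The side chains ionized at physiological pH are Lys/Arg (+1) and Asp/Glu (−1); with His treated as neutral, nothing else contributes.
Positive (K, R): R3, K28 → +2.
Negative (D, E): D9, E10, D12, D14, D17, E21, E27 → −7.
Net charge = (+2) + (−7) = −5.

-5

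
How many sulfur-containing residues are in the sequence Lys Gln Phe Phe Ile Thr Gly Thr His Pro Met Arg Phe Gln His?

1

Only Cys (C) and Met (M) have a sulfur atom in the side chain.
Matching residues: Met11.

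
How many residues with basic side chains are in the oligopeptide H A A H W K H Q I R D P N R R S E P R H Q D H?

Lysine (K), arginine (R), and histidine (H) have basic, nitrogen-containing side chains.
Matching residues: H1, H4, K6, H7, R10, R14, R15, R19, H20, H23.

10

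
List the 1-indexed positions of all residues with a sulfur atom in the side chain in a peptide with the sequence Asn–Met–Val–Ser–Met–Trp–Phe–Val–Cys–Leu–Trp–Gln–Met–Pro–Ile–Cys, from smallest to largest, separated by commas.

Cysteine (C, thiol) and methionine (M, thioether) are the two sulfur-containing amino acids.
Matching residues: Met2, Met5, Cys9, Met13, Cys16.

2, 5, 9, 13, 16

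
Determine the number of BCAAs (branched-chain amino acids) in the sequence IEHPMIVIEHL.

V, L, and I make up the branched-chain aliphatic group.
Matching residues: I1, I6, V7, I8, L11.

5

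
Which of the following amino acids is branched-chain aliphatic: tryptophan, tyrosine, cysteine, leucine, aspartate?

leucine

Valine (V), leucine (L), and isoleucine (I) are the branched-chain amino acids.
Of the listed options, only leucine belongs to this group.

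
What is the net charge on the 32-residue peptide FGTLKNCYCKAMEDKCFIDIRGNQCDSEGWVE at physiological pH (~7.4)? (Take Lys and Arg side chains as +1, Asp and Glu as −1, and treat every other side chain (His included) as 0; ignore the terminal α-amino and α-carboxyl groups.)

Positive (K, R): K5, K10, K15, R21 → +4.
Negative (D, E): E13, D14, D19, D26, E28, E32 → −6.
Net charge = (+4) + (−6) = −2.

-2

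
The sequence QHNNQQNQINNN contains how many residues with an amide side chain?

Asparagine (N) and glutamine (Q) have uncharged amide side chains.
Matching residues: Q1, N3, N4, Q5, Q6, N7, Q8, N10, N11, N12.

10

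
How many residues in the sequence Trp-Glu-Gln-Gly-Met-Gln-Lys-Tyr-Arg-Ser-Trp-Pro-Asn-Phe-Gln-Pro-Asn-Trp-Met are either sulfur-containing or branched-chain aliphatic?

Sulfur-containing: C, M. Branched-chain aliphatic: I, L, V.
Sulfur-containing residues here: Met5, Met19 (2).
Branched-chain aliphatic residues here: none (0).
The two groups share no amino acid, so total = 2 + 0 = 2.

2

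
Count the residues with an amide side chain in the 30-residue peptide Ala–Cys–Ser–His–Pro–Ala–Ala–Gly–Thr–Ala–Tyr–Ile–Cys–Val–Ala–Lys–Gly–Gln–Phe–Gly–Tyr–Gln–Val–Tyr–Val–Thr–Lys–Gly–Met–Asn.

The amide-side-chain residues are Asn (N) and Gln (Q).
Matching residues: Gln18, Gln22, Asn30.

3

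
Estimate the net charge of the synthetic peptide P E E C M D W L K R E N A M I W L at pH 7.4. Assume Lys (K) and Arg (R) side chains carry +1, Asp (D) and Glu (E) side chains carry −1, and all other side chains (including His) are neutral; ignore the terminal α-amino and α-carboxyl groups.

Positive (K, R): K9, R10 → +2.
Negative (D, E): E2, E3, D6, E11 → −4.
Net charge = (+2) + (−4) = −2.

-2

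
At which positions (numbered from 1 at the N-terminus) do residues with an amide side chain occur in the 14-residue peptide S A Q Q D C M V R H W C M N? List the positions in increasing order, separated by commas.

3, 4, 14

Asparagine (N) and glutamine (Q) have uncharged amide side chains.
Matching residues: Q3, Q4, N14.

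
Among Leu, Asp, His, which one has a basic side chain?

The basic amino acids are Lys (K), Arg (R), and His (H).
Of the listed options, only His belongs to this group.

His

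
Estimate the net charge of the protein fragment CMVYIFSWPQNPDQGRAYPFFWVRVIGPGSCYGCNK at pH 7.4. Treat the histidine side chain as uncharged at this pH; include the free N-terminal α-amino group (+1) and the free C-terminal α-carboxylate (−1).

+2

At pH ~7.4 the Lys and Arg side chains are protonated (+1), the Asp and Glu side chains are deprotonated (−1), and with His taken as neutral all other side chains carry no charge.
Positive (K, R): R16, R24, K36 → +3.
Negative (D, E): D13 → −1.
The N-terminus (+1) and C-terminus (−1) cancel.
Net charge = (+3) + (−1) = +2.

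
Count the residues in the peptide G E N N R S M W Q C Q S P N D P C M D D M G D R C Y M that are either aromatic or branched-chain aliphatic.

Aromatic: F, W, Y. Branched-chain aliphatic: I, L, V.
Aromatic residues here: W8, Y26 (2).
Branched-chain aliphatic residues here: none (0).
The two groups share no amino acid, so total = 2 + 0 = 2.

2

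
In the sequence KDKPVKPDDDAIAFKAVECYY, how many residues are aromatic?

3

The aromatic amino acids are Phe (F, benzyl), Trp (W, indole), and Tyr (Y, phenol).
Matching residues: F14, Y20, Y21.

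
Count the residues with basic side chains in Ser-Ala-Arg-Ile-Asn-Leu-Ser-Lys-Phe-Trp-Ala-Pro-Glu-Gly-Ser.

2

The basic amino acids are Lys (K), Arg (R), and His (H).
Matching residues: Arg3, Lys8.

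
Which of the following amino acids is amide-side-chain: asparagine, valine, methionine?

Asparagine (N) and glutamine (Q) have uncharged amide side chains.
Of the listed options, only asparagine belongs to this group.

asparagine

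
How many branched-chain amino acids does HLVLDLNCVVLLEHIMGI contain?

10

V, L, and I make up the branched-chain aliphatic group.
Matching residues: L2, V3, L4, L6, V9, V10, L11, L12, I15, I18.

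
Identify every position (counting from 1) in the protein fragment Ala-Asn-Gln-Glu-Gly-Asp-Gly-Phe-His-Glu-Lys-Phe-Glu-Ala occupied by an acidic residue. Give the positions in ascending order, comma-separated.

4, 6, 10, 13

Matching residues: Glu4, Asp6, Glu10, Glu13.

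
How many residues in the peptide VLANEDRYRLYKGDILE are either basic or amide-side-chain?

Basic: H, K, R. Amide-side-chain: N, Q.
Basic residues here: R7, R9, K12 (3).
Amide-side-chain residues here: N4 (1).
The two groups share no amino acid, so total = 3 + 1 = 4.

4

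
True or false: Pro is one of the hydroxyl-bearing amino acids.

False

S, T, and Y are the three residues with a side-chain hydroxyl.
Proline is not in this group.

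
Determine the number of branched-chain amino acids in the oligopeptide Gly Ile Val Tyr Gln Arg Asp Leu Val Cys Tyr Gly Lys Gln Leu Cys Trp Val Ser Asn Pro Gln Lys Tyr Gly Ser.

6

Valine (V), leucine (L), and isoleucine (I) are the branched-chain amino acids.
Matching residues: Ile2, Val3, Leu8, Val9, Leu15, Val18.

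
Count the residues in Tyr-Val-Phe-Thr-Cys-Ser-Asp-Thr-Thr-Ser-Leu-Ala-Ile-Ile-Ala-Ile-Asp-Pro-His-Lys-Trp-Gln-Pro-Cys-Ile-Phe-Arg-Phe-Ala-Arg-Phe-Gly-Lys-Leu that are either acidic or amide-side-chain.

3

Acidic: D, E. Amide-side-chain: N, Q.
Acidic residues here: Asp7, Asp17 (2).
Amide-side-chain residues here: Gln22 (1).
The two groups share no amino acid, so total = 2 + 1 = 3.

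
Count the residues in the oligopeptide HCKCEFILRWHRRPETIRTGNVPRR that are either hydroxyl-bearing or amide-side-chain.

Hydroxyl-bearing: S, T, Y. Amide-side-chain: N, Q.
Hydroxyl-bearing residues here: T16, T19 (2).
Amide-side-chain residues here: N21 (1).
The two groups share no amino acid, so total = 2 + 1 = 3.

3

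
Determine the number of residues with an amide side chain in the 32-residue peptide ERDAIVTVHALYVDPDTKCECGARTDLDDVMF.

0

Only N (asparagine) and Q (glutamine) carry a side-chain carboxamide.
None of the 32 residues belong to this group.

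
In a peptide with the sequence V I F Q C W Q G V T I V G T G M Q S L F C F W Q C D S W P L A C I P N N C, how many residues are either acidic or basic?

1

Acidic: D, E. Basic: H, K, R.
Acidic residues here: D26 (1).
Basic residues here: none (0).
The two groups share no amino acid, so total = 1 + 0 = 1.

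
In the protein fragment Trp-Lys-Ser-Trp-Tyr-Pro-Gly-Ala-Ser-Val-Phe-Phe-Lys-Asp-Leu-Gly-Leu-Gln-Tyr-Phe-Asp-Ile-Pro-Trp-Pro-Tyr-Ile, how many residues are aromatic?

9

The aromatic amino acids are Phe (F, benzyl), Trp (W, indole), and Tyr (Y, phenol).
Matching residues: Trp1, Trp4, Tyr5, Phe11, Phe12, Tyr19, Phe20, Trp24, Tyr26.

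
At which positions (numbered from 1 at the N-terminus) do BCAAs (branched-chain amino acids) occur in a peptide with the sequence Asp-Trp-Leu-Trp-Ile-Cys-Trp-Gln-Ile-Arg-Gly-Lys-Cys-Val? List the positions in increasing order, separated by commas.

3, 5, 9, 14

The BCAAs are Val, Leu, and Ile — aliphatic side chains with a branch point.
Matching residues: Leu3, Ile5, Ile9, Val14.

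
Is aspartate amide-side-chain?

No

Only N (asparagine) and Q (glutamine) carry a side-chain carboxamide.
Aspartate is not in this group.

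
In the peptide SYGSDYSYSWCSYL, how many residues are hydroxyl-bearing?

9

Serine (S), threonine (T), and tyrosine (Y) each carry a hydroxyl group on the side chain.
Matching residues: S1, Y2, S4, Y6, S7, Y8, S9, S12, Y13.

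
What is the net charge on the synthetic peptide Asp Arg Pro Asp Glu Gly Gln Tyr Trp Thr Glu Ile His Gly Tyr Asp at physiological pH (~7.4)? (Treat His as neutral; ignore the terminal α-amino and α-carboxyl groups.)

The side chains ionized at physiological pH are Lys/Arg (+1) and Asp/Glu (−1); with His treated as neutral, nothing else contributes.
Positive (K, R): Arg2 → +1.
Negative (D, E): Asp1, Asp4, Glu5, Glu11, Asp16 → −5.
Net charge = (+1) + (−5) = −4.

-4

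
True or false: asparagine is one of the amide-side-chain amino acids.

True

Only N (asparagine) and Q (glutamine) carry a side-chain carboxamide.
Asparagine is in this group.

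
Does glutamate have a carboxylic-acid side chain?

Yes

The acidic residues are Asp (D) and Glu (E), whose side chains end in a carboxylate group.
Glutamate is in this group.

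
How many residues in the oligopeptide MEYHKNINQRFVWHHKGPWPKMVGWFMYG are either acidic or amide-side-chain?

Acidic: D, E. Amide-side-chain: N, Q.
Acidic residues here: E2 (1).
Amide-side-chain residues here: N6, N8, Q9 (3).
The two groups share no amino acid, so total = 1 + 3 = 4.

4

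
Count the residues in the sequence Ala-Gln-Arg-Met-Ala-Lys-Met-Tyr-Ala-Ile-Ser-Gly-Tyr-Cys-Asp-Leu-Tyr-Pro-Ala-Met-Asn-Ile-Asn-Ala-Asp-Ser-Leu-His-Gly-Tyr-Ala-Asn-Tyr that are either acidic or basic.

5

Acidic: D, E. Basic: H, K, R.
Acidic residues here: Asp15, Asp25 (2).
Basic residues here: Arg3, Lys6, His28 (3).
The two groups share no amino acid, so total = 2 + 3 = 5.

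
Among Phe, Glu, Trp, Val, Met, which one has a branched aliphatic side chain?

V, L, and I make up the branched-chain aliphatic group.
Of the listed options, only Val belongs to this group.

Val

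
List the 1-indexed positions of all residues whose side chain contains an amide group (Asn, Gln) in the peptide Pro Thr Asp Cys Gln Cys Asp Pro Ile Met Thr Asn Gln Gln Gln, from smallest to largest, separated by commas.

Matching residues: Gln5, Asn12, Gln13, Gln14, Gln15.

5, 12, 13, 14, 15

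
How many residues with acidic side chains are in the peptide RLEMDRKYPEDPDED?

The acidic residues are Asp (D) and Glu (E), whose side chains end in a carboxylate group.
Matching residues: E3, D5, E10, D11, D13, E14, D15.

7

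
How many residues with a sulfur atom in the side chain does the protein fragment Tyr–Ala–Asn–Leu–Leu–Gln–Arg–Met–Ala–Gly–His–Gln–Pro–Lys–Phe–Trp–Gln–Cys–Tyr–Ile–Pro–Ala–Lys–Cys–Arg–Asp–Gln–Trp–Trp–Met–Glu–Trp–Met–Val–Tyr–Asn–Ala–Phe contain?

5

Only Cys (C) and Met (M) have a sulfur atom in the side chain.
Matching residues: Met8, Cys18, Cys24, Met30, Met33.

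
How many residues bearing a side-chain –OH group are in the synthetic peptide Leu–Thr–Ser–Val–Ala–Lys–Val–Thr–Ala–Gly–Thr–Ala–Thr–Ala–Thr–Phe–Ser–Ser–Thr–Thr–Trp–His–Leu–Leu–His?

S, T, and Y are the three residues with a side-chain hydroxyl.
Matching residues: Thr2, Ser3, Thr8, Thr11, Thr13, Thr15, Ser17, Ser18, Thr19, Thr20.

10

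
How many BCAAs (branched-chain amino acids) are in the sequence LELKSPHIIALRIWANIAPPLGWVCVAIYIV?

13

V, L, and I make up the branched-chain aliphatic group.
Matching residues: L1, L3, I8, I9, L11, I13, I17, L21, V24, V26, I28, I30, V31.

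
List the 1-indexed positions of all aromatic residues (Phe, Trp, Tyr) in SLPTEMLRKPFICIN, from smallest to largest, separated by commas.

Matching residues: F11.

11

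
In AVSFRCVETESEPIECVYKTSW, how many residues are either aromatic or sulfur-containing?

5

Aromatic: F, W, Y. Sulfur-containing: C, M.
Aromatic residues here: F4, Y18, W22 (3).
Sulfur-containing residues here: C6, C16 (2).
The two groups share no amino acid, so total = 3 + 2 = 5.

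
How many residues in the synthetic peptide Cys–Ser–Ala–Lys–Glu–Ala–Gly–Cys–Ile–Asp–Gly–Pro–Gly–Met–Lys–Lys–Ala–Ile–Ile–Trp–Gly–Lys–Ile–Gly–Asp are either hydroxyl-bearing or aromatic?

Hydroxyl-bearing: S, T, Y. Aromatic: F, W, Y.
Hydroxyl-bearing residues here: Ser2 (1).
Aromatic residues here: Trp20 (1).
(Y belongs to both groups, but none appear in this sequence.) Total = 1 + 1 = 2.

2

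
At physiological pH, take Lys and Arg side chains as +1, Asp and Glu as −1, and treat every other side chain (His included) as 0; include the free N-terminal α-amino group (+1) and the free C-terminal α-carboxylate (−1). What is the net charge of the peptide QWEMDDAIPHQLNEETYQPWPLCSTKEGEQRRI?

Positive (K, R): K26, R31, R32 → +3.
Negative (D, E): E3, D5, D6, E14, E15, E27, E29 → −7.
The N-terminus (+1) and C-terminus (−1) cancel.
Net charge = (+3) + (−7) = −4.

-4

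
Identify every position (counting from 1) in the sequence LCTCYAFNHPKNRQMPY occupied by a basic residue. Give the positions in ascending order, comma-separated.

9, 11, 13

Lysine (K), arginine (R), and histidine (H) have basic, nitrogen-containing side chains.
Matching residues: H9, K11, R13.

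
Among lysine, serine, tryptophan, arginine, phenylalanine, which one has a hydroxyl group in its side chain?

S, T, and Y are the three residues with a side-chain hydroxyl.
Of the listed options, only serine belongs to this group.

serine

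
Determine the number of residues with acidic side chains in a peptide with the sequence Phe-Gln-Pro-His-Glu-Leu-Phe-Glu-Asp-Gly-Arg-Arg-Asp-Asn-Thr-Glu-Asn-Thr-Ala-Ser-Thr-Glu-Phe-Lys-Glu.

7

Only D (aspartate) and E (glutamate) carry a side-chain carboxylic acid.
Matching residues: Glu5, Glu8, Asp9, Asp13, Glu16, Glu22, Glu25.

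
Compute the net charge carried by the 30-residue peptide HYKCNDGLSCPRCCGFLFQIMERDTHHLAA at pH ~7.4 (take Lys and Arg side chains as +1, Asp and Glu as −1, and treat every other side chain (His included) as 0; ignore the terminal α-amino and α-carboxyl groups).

Positive (K, R): K3, R12, R23 → +3.
Negative (D, E): D6, E22, D24 → −3.
Net charge = (+3) + (−3) = 0.

0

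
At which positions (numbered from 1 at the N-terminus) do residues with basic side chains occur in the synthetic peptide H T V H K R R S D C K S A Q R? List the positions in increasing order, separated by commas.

1, 4, 5, 6, 7, 11, 15

Lysine (K), arginine (R), and histidine (H) have basic, nitrogen-containing side chains.
Matching residues: H1, H4, K5, R6, R7, K11, R15.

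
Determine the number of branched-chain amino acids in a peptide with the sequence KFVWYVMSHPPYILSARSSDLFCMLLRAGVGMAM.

V, L, and I make up the branched-chain aliphatic group.
Matching residues: V3, V6, I13, L14, L21, L25, L26, V30.

8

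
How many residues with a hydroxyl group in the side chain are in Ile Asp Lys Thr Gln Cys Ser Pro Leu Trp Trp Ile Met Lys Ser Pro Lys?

S, T, and Y are the three residues with a side-chain hydroxyl.
Matching residues: Thr4, Ser7, Ser15.

3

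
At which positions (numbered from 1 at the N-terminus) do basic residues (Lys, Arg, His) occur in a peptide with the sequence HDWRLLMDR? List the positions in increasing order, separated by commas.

Matching residues: H1, R4, R9.

1, 4, 9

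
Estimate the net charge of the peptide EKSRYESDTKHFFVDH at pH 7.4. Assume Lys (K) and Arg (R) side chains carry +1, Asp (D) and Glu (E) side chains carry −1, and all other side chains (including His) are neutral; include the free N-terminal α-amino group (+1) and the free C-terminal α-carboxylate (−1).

Positive (K, R): K2, R4, K10 → +3.
Negative (D, E): E1, E6, D8, D15 → −4.
The N-terminus (+1) and C-terminus (−1) cancel.
Net charge = (+3) + (−4) = −1.

-1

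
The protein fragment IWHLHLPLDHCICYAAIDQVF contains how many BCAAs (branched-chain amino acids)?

V, L, and I make up the branched-chain aliphatic group.
Matching residues: I1, L4, L6, L8, I12, I17, V20.

7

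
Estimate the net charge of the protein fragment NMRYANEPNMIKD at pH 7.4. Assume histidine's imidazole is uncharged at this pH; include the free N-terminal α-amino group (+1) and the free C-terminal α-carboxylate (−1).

At pH ~7.4 the Lys and Arg side chains are protonated (+1), the Asp and Glu side chains are deprotonated (−1), and with His taken as neutral all other side chains carry no charge.
Positive (K, R): R3, K12 → +2.
Negative (D, E): E7, D13 → −2.
The N-terminus (+1) and C-terminus (−1) cancel.
Net charge = (+2) + (−2) = 0.

0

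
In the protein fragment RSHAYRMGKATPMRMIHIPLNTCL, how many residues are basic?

6

The basic amino acids are Lys (K), Arg (R), and His (H).
Matching residues: R1, H3, R6, K9, R14, H17.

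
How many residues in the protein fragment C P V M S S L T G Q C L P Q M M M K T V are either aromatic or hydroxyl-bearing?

4

Aromatic: F, W, Y. Hydroxyl-bearing: S, T, Y.
Aromatic residues here: none (0).
Hydroxyl-bearing residues here: S5, S6, T8, T19 (4).
(Y belongs to both groups, but none appear in this sequence.) Total = 0 + 4 = 4.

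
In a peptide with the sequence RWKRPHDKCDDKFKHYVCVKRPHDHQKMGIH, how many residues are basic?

K, R, and H are the three residues with basic side chains (ε-amine, guanidinium, and imidazole respectively).
Matching residues: R1, K3, R4, H6, K8, K12, K14, H15, K20, R21, H23, H25, K27, H31.

14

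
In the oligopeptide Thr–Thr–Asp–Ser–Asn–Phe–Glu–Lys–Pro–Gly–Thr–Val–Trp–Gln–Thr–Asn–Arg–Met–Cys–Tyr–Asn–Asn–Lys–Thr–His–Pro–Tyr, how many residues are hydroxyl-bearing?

Serine (S), threonine (T), and tyrosine (Y) each carry a hydroxyl group on the side chain.
Matching residues: Thr1, Thr2, Ser4, Thr11, Thr15, Tyr20, Thr24, Tyr27.

8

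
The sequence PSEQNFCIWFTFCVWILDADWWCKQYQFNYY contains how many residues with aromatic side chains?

11

Phenylalanine (F), tryptophan (W), and tyrosine (Y) have aromatic ring side chains.
Matching residues: F6, W9, F10, F12, W15, W21, W22, Y26, F28, Y30, Y31.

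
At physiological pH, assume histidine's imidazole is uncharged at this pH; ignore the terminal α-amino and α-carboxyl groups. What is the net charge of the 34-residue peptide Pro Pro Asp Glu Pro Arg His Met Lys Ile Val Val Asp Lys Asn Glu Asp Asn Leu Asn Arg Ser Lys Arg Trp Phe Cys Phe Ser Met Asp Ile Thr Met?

Near pH 7.4, K and R contribute +1 each, D and E contribute −1 each, and every other side chain (His included, as stated) is uncharged.
Positive (K, R): Arg6, Lys9, Lys14, Arg21, Lys23, Arg24 → +6.
Negative (D, E): Asp3, Glu4, Asp13, Glu16, Asp17, Asp31 → −6.
Net charge = (+6) + (−6) = 0.

0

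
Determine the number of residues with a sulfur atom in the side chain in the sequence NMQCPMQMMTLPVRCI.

Cysteine (C, thiol) and methionine (M, thioether) are the two sulfur-containing amino acids.
Matching residues: M2, C4, M6, M8, M9, C15.

6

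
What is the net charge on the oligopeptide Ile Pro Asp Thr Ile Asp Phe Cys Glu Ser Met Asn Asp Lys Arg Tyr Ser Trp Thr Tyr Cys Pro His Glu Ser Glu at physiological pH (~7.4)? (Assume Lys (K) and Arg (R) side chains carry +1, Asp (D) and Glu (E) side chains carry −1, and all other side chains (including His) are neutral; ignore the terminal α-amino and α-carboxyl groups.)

-4

Positive (K, R): Lys14, Arg15 → +2.
Negative (D, E): Asp3, Asp6, Glu9, Asp13, Glu24, Glu26 → −6.
Net charge = (+2) + (−6) = −4.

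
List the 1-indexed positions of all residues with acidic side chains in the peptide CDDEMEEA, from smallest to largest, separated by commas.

2, 3, 4, 6, 7

Aspartate (D) and glutamate (E) have carboxylic-acid side chains and are the acidic amino acids.
Matching residues: D2, D3, E4, E6, E7.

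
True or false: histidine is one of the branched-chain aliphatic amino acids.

Valine (V), leucine (L), and isoleucine (I) are the branched-chain amino acids.
Histidine is not in this group.

False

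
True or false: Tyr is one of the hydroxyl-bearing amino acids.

Serine (S), threonine (T), and tyrosine (Y) each carry a hydroxyl group on the side chain.
Tyrosine is in this group.

True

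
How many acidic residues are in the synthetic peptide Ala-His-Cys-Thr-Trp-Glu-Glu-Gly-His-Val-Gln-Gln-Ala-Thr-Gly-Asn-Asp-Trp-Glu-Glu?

Only D (aspartate) and E (glutamate) carry a side-chain carboxylic acid.
Matching residues: Glu6, Glu7, Asp17, Glu19, Glu20.

5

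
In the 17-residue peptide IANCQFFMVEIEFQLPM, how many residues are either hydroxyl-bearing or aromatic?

Hydroxyl-bearing: S, T, Y. Aromatic: F, W, Y.
Hydroxyl-bearing residues here: none (0).
Aromatic residues here: F6, F7, F13 (3).
(Y belongs to both groups, but none appear in this sequence.) Total = 0 + 3 = 3.

3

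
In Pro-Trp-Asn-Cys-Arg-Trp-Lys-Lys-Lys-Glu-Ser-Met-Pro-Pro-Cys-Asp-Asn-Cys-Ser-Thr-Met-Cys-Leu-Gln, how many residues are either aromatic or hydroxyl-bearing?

Aromatic: F, W, Y. Hydroxyl-bearing: S, T, Y.
Aromatic residues here: Trp2, Trp6 (2).
Hydroxyl-bearing residues here: Ser11, Ser19, Thr20 (3).
(Y belongs to both groups, but none appear in this sequence.) Total = 2 + 3 = 5.

5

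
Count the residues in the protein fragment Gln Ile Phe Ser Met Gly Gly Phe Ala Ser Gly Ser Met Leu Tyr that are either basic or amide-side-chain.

1

Basic: H, K, R. Amide-side-chain: N, Q.
Basic residues here: none (0).
Amide-side-chain residues here: Gln1 (1).
The two groups share no amino acid, so total = 0 + 1 = 1.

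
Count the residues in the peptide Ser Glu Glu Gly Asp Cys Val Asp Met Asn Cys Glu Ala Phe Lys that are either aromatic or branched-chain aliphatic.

Aromatic: F, W, Y. Branched-chain aliphatic: I, L, V.
Aromatic residues here: Phe14 (1).
Branched-chain aliphatic residues here: Val7 (1).
The two groups share no amino acid, so total = 1 + 1 = 2.

2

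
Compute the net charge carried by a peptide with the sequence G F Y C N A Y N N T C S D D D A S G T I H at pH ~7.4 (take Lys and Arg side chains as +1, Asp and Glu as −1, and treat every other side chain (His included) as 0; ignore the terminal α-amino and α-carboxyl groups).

Positive (K, R): none → +0.
Negative (D, E): D13, D14, D15 → −3.
Net charge = (+0) + (−3) = −3.

-3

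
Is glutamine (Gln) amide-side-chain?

Yes

Asparagine (N) and glutamine (Q) have uncharged amide side chains.
Glutamine is in this group.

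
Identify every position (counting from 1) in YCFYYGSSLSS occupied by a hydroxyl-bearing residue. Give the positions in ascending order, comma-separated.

Matching residues: Y1, Y4, Y5, S7, S8, S10, S11.

1, 4, 5, 7, 8, 10, 11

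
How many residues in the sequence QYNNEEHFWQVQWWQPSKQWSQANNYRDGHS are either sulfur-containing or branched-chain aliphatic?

1

Sulfur-containing: C, M. Branched-chain aliphatic: I, L, V.
Sulfur-containing residues here: none (0).
Branched-chain aliphatic residues here: V11 (1).
The two groups share no amino acid, so total = 0 + 1 = 1.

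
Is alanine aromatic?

No

Phenylalanine (F), tryptophan (W), and tyrosine (Y) have aromatic ring side chains.
Alanine is not in this group.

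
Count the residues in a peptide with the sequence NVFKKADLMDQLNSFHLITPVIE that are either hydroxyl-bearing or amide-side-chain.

Hydroxyl-bearing: S, T, Y. Amide-side-chain: N, Q.
Hydroxyl-bearing residues here: S14, T19 (2).
Amide-side-chain residues here: N1, Q11, N13 (3).
The two groups share no amino acid, so total = 2 + 3 = 5.

5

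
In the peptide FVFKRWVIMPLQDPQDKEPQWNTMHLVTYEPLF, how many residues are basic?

4

Lysine (K), arginine (R), and histidine (H) have basic, nitrogen-containing side chains.
Matching residues: K4, R5, K17, H25.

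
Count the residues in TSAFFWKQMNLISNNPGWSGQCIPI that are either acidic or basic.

1

Acidic: D, E. Basic: H, K, R.
Acidic residues here: none (0).
Basic residues here: K7 (1).
The two groups share no amino acid, so total = 0 + 1 = 1.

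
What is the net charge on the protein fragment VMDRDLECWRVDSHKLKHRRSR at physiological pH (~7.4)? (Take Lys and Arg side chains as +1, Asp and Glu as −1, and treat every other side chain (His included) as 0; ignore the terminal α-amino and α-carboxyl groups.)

Positive (K, R): R4, R10, K15, K17, R19, R20, R22 → +7.
Negative (D, E): D3, D5, E7, D12 → −4.
Net charge = (+7) + (−4) = +3.

+3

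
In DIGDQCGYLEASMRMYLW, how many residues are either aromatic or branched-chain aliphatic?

6

Aromatic: F, W, Y. Branched-chain aliphatic: I, L, V.
Aromatic residues here: Y8, Y16, W18 (3).
Branched-chain aliphatic residues here: I2, L9, L17 (3).
The two groups share no amino acid, so total = 3 + 3 = 6.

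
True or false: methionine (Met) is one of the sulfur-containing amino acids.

True

Only Cys (C) and Met (M) have a sulfur atom in the side chain.
Methionine is in this group.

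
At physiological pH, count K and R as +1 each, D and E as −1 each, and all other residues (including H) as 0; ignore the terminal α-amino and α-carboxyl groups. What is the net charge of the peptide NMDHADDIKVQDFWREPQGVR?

-2

Positive (K, R): K9, R15, R21 → +3.
Negative (D, E): D3, D6, D7, D12, E16 → −5.
Net charge = (+3) + (−5) = −2.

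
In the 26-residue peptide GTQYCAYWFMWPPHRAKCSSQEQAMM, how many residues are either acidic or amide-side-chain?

Acidic: D, E. Amide-side-chain: N, Q.
Acidic residues here: E22 (1).
Amide-side-chain residues here: Q3, Q21, Q23 (3).
The two groups share no amino acid, so total = 1 + 3 = 4.

4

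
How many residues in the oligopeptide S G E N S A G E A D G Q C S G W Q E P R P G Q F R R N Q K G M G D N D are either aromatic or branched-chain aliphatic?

Aromatic: F, W, Y. Branched-chain aliphatic: I, L, V.
Aromatic residues here: W16, F24 (2).
Branched-chain aliphatic residues here: none (0).
The two groups share no amino acid, so total = 2 + 0 = 2.

2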